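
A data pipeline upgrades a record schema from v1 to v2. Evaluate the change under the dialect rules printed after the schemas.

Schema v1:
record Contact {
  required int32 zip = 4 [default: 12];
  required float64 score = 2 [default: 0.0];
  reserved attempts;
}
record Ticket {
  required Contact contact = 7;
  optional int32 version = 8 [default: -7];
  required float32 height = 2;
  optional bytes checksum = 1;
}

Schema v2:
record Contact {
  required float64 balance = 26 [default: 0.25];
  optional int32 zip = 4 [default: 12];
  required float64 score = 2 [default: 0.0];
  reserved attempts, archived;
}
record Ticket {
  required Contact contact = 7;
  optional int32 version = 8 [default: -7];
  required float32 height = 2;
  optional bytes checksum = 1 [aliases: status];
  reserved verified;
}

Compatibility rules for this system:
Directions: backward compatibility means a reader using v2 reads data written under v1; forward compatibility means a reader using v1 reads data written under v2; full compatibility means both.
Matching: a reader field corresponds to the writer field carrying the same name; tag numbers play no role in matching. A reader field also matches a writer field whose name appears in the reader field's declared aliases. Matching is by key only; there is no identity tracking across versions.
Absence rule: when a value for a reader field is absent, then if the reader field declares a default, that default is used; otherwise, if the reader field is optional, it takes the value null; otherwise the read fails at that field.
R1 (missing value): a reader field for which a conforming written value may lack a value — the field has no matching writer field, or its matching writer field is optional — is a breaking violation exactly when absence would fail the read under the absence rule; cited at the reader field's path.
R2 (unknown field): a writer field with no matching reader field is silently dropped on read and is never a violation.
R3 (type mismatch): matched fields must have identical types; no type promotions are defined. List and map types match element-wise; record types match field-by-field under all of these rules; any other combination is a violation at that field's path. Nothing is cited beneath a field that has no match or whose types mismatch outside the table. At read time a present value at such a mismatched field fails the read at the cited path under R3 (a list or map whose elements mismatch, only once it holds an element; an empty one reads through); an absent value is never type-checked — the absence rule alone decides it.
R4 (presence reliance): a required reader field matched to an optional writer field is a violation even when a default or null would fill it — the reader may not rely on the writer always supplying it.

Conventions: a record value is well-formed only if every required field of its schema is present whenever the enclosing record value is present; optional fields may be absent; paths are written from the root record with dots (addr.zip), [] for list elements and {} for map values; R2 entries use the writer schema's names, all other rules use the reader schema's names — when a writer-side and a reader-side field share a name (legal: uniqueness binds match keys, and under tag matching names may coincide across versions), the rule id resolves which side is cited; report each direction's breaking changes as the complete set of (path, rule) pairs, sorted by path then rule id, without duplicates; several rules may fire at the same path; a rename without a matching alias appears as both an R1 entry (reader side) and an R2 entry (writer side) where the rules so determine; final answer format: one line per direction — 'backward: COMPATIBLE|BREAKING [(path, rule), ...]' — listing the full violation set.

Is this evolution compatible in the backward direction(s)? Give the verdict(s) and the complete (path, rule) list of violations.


the writer's type comes first in each Ticket pair
backward on Ticket — v2 reading data written by v1:
  Contact -> Contact, writer required: contact aligns to contact
  int32 -> int32, writer optional: version aligns to version
  float32 -> float32, writer required: height aligns to height
  bytes -> bytes, writer optional: checksum aligns to checksum
  contact.balance has no writer counterpart
  int32 -> int32, writer required: contact.zip aligns to contact.zip
  float64 -> float64, writer required: contact.score aligns to contact.score
  nothing fires on Ticket: backward is COMPATIBLE
the other Ticket changes do not affect what is asked:
  added field balance to record Contact: required float64, tag 26, default 0.25 (in v2 it sits immediately before zip) -> no rule fires on it in Ticket's dialect; the asked verdict holds
  field zip in record Contact: required changed to optional -> its effect on Ticket is confined to the forward direction, not asked

backward: COMPATIBLE []


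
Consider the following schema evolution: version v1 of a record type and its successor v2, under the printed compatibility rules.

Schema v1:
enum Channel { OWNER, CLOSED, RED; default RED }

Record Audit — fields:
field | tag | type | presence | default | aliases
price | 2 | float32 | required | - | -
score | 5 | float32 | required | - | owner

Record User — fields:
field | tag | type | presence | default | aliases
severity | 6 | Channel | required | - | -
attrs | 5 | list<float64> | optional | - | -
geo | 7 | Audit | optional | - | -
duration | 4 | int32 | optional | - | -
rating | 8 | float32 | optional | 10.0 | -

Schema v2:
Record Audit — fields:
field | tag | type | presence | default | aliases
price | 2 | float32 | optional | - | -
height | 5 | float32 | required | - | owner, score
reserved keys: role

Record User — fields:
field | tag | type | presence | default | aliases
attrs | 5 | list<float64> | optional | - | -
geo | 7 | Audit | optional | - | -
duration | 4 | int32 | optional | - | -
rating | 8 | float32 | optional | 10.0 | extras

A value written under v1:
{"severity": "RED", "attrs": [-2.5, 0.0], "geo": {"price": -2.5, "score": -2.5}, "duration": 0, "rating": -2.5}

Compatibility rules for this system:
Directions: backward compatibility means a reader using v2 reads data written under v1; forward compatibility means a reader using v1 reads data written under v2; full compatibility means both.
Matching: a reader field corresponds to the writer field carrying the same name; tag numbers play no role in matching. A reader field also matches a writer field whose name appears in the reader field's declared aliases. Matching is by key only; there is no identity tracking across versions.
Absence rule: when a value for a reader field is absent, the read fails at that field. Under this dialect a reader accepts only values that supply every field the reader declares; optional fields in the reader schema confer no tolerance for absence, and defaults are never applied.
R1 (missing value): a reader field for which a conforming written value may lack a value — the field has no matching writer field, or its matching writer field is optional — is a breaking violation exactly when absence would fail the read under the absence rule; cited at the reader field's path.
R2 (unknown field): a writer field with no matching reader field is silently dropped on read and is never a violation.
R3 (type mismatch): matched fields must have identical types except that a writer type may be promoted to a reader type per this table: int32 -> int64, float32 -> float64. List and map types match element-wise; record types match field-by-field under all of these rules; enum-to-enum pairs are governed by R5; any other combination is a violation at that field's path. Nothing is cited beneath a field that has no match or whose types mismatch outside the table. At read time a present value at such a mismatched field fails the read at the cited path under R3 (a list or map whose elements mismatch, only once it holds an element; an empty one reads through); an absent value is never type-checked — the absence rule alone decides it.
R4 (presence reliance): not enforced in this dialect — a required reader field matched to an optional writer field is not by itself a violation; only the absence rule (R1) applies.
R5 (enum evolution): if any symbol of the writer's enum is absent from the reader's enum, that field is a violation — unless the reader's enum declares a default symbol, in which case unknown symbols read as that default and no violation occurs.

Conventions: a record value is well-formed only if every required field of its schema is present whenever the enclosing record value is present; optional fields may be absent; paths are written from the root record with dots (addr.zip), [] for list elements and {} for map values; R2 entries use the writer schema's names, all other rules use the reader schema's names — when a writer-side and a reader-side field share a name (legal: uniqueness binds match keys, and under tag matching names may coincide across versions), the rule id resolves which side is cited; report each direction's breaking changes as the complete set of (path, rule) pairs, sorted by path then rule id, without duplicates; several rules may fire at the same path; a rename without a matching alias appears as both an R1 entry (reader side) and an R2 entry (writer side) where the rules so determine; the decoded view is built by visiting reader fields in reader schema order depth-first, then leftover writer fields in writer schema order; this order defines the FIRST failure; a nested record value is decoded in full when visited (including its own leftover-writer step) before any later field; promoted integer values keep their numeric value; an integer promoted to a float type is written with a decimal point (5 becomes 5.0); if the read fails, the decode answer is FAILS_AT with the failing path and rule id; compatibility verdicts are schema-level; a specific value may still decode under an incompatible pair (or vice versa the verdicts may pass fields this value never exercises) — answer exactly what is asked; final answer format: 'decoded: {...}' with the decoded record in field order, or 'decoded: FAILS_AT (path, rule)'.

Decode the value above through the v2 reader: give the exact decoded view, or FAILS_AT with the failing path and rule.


decoded: {"attrs": [-2.5, 0.0], "geo": {"price": -2.5, "height": -2.5}, "duration": 0, "rating": -2.5}

each type pair in User: writer, then reader
decode (reader v2):
  attrs := [-2.5, 0.0]
  geo.price := -2.5
  geo.height := -2.5 (from writer score)
  duration := 0
  rating := -2.5
  writer severity: unknown -> dropped
  => decoded: {"attrs": [-2.5, 0.0], "geo": {"price": -2.5, "height": -2.5}, "duration": 0, "rating": -2.5}
checking off the User differences that do not matter here:
  field price in record Audit: required changed to optional -> changes User's schema-level verdicts only — the decode of this value is the same


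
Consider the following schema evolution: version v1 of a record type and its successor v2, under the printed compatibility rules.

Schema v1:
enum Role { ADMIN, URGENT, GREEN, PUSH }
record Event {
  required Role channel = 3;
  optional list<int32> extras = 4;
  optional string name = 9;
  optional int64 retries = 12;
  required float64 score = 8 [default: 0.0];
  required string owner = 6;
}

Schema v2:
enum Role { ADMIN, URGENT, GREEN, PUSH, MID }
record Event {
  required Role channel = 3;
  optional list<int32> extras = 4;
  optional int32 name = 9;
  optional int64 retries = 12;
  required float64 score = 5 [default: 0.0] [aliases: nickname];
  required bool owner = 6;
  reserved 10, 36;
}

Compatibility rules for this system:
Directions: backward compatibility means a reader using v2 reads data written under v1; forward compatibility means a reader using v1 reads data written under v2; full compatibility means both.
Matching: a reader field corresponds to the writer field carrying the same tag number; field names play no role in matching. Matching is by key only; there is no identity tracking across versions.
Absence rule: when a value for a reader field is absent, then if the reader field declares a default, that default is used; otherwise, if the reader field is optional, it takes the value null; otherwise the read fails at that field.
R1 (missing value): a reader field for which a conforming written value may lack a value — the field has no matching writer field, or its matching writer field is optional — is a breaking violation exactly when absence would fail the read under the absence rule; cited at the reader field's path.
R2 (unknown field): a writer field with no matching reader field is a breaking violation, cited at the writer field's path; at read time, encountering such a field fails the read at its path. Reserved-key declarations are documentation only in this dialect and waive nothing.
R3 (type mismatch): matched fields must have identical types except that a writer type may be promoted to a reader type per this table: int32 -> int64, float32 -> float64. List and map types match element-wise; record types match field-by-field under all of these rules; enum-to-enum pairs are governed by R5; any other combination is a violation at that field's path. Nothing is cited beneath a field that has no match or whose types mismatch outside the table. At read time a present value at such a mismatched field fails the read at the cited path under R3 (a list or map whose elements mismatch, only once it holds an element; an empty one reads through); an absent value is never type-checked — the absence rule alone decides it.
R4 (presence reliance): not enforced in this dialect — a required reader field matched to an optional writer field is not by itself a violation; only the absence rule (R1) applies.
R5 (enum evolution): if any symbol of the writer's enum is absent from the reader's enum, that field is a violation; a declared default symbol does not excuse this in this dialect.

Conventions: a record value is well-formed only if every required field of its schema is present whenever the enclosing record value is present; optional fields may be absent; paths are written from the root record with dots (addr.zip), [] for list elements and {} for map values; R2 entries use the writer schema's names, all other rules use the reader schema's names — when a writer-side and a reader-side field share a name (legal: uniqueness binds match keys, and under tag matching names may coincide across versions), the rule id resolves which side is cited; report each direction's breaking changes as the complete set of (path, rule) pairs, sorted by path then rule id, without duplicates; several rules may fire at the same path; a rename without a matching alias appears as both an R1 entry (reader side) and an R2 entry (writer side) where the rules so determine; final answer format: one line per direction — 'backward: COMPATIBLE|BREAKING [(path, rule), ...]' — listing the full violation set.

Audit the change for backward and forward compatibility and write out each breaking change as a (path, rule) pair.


the writer's type comes first in each Event pair
checking backward for Event: reader v2 against writer v1:
  channel <- channel (Role -> Role, writer required)
  extras <- extras (list<int32> -> list<int32>, writer optional)
  name <- name (string -> int32, writer optional)
  retries <- retries (int64 -> int64, writer optional)
  score: no writer-side match
  owner <- owner (string -> bool, writer required)
  score (writer side), unknown to reader
  breaking: (name, R3)
  breaking: (owner, R3)
  breaking: (score, R2)
  backward on Event therefore BREAKING (3)
checking forward for Event: reader v1 against writer v2:
  channel <- channel (Role -> Role, writer required)
  extras <- extras (list<int32> -> list<int32>, writer optional)
  name <- name (int32 -> string, writer optional)
  retries <- retries (int64 -> int64, writer optional)
  score: no writer-side match
  owner <- owner (bool -> string, writer required)
  score (writer side), unknown to reader
  breaking: (channel, R5)
  breaking: (name, R3)
  breaking: (owner, R3)
  breaking: (score, R2)
  forward on Event therefore BREAKING (4)

backward: BREAKING [(name, R3), (owner, R3), (score, R2)]; forward: BREAKING [(channel, R5), (name, R3), (owner, R3), (score, R2)]


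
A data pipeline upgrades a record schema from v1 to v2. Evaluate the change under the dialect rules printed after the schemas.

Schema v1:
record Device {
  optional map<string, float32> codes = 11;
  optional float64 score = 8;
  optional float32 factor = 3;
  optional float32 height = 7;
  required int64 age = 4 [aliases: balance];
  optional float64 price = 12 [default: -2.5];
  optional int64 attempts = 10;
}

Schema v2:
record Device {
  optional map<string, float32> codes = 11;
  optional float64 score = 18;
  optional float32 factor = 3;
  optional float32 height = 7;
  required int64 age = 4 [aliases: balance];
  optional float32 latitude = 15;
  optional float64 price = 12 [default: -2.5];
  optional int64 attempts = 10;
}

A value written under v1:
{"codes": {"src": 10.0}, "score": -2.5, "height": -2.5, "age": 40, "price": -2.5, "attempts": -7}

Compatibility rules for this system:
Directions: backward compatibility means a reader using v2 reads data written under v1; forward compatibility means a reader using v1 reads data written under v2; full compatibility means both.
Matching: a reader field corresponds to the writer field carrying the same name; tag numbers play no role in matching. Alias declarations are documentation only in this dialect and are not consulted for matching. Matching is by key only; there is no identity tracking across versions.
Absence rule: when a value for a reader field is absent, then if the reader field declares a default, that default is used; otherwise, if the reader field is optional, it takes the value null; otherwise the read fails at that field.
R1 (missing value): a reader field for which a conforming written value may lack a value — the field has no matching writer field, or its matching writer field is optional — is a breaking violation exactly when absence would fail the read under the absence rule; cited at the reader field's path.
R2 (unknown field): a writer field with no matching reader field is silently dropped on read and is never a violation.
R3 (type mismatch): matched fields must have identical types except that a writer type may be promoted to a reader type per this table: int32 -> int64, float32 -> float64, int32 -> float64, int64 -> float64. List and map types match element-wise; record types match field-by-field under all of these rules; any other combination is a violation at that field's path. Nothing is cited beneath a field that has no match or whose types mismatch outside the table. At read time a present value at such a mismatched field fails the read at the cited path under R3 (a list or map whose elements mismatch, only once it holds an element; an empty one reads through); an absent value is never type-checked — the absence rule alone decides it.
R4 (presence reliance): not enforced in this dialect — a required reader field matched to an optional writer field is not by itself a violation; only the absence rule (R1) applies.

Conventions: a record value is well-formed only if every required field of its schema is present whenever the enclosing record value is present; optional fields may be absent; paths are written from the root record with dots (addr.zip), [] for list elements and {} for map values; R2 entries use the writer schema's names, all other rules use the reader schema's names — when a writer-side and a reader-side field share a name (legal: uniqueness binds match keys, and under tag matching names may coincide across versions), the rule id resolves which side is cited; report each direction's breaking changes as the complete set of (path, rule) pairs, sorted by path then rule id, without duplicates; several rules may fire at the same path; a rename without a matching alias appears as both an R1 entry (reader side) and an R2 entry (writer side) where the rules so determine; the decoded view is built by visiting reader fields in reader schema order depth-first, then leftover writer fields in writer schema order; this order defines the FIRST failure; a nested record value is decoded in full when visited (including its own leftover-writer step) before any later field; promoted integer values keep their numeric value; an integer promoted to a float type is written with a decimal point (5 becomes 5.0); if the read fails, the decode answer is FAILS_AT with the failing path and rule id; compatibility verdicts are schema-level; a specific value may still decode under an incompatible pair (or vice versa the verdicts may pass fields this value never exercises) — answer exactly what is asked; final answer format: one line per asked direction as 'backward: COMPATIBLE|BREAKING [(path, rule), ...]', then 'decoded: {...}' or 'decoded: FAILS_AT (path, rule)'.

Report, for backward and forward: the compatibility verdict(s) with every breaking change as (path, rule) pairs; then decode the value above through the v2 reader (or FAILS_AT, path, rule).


backward: COMPATIBLE []; forward: COMPATIBLE []; decoded: {"codes": {"src": 10.0}, "score": -2.5, "factor": null, "height": -2.5, "age": 40, "latitude": null, "price": -2.5, "attempts": -7}

the writer's type comes first in each Device pair
backward pass over Device, reader schema v2, writer schema v1:
  codes: map<string, float32> -> map<string, float32>, writer optional; from codes
  score: float64 -> float64, writer optional; from score
  factor: float32 -> float32, writer optional; from factor
  height: float32 -> float32, writer optional; from height
  age: int64 -> int64, writer required; from age
  latitude: no writer-side match
  price: float64 -> float64, writer optional; from price
  attempts: int64 -> int64, writer optional; from attempts
  => backward: COMPATIBLE
forward pass over Device, reader schema v1, writer schema v2:
  codes: map<string, float32> -> map<string, float32>, writer optional; from codes
  score: float64 -> float64, writer optional; from score
  factor: float32 -> float32, writer optional; from factor
  height: float32 -> float32, writer optional; from height
  age: int64 -> int64, writer required; from age
  price: float64 -> float64, writer optional; from price
  attempts: int64 -> int64, writer optional; from attempts
  writer latitude: unknown to reader
  => forward: COMPATIBLE
migrating the Device value to v2:
  codes := {"src": 10.0}
  score := -2.5
  factor := null (not supplied -> null)
  height := -2.5
  age := 40
  latitude := null (not supplied -> null)
  price := -2.5
  attempts := -7
  => decoded: {"codes": {"src": 10.0}, "score": -2.5, "factor": null, "height": -2.5, "age": 40, "latitude": null, "price": -2.5, "attempts": -7}


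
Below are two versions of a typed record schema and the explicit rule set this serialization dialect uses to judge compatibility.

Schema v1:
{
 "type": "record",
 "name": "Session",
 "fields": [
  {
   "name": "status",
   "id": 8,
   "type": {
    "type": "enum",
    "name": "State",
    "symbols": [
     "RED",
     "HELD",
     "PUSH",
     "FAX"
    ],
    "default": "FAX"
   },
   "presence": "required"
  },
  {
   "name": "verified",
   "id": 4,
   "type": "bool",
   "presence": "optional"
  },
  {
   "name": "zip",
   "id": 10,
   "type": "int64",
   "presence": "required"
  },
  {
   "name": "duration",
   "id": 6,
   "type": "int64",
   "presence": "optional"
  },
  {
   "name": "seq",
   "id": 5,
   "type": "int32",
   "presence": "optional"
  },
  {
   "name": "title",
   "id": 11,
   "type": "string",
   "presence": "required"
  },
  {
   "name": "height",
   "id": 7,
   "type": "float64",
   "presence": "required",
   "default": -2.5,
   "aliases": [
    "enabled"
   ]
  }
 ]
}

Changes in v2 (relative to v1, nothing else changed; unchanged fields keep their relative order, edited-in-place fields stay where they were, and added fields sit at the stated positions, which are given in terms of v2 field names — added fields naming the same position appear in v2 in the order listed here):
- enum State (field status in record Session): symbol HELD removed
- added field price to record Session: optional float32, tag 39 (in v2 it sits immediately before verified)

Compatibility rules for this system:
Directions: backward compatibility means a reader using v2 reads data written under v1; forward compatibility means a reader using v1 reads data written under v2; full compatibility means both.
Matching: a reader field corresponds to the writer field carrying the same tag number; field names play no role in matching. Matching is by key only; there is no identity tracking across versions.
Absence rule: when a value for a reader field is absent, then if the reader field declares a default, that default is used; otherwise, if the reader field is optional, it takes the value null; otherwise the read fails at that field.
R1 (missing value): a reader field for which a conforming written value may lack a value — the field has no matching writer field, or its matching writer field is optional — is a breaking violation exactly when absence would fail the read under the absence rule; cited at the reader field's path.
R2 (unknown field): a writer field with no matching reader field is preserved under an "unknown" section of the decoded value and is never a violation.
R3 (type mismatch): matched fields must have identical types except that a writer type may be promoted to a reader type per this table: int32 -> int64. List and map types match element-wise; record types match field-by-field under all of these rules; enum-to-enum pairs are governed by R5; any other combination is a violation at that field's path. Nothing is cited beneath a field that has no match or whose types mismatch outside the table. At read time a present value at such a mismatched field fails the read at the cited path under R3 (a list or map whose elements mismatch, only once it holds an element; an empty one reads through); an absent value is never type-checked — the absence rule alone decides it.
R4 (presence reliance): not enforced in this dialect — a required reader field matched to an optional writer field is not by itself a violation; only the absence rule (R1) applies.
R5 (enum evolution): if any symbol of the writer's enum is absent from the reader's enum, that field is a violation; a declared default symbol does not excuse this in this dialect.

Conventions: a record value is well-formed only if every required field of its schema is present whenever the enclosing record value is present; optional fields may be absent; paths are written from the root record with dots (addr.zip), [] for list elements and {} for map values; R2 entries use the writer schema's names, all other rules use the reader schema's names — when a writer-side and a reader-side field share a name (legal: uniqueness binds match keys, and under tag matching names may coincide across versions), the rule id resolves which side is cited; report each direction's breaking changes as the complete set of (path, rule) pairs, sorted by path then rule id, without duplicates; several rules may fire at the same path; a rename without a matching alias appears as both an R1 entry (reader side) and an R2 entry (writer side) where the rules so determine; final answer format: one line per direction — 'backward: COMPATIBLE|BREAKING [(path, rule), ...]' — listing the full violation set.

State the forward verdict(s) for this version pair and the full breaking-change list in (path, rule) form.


forward: COMPATIBLE []

arrows below run writer -> reader for Session
checking forward for Session: reader v1 against writer v2:
  writer required, State -> State: reader status maps from writer status
  writer optional, bool -> bool: reader verified maps from writer verified
  writer required, int64 -> int64: reader zip maps from writer zip
  writer optional, int64 -> int64: reader duration maps from writer duration
  writer optional, int32 -> int32: reader seq maps from writer seq
  writer required, string -> string: reader title maps from writer title
  writer required, float64 -> float64: reader height maps from writer height
  price (writer side), unknown to reader
  => forward: COMPATIBLE
remaining Session differences; none change what is asked:
  enum State (field status in record Session): symbol HELD removed -> affects backward compatibility only, which is not asked
  added field price to record Session: optional float32, tag 39 (in v2 it sits immediately before verified) -> fires no rule on Session, leaving the asked answer as it is


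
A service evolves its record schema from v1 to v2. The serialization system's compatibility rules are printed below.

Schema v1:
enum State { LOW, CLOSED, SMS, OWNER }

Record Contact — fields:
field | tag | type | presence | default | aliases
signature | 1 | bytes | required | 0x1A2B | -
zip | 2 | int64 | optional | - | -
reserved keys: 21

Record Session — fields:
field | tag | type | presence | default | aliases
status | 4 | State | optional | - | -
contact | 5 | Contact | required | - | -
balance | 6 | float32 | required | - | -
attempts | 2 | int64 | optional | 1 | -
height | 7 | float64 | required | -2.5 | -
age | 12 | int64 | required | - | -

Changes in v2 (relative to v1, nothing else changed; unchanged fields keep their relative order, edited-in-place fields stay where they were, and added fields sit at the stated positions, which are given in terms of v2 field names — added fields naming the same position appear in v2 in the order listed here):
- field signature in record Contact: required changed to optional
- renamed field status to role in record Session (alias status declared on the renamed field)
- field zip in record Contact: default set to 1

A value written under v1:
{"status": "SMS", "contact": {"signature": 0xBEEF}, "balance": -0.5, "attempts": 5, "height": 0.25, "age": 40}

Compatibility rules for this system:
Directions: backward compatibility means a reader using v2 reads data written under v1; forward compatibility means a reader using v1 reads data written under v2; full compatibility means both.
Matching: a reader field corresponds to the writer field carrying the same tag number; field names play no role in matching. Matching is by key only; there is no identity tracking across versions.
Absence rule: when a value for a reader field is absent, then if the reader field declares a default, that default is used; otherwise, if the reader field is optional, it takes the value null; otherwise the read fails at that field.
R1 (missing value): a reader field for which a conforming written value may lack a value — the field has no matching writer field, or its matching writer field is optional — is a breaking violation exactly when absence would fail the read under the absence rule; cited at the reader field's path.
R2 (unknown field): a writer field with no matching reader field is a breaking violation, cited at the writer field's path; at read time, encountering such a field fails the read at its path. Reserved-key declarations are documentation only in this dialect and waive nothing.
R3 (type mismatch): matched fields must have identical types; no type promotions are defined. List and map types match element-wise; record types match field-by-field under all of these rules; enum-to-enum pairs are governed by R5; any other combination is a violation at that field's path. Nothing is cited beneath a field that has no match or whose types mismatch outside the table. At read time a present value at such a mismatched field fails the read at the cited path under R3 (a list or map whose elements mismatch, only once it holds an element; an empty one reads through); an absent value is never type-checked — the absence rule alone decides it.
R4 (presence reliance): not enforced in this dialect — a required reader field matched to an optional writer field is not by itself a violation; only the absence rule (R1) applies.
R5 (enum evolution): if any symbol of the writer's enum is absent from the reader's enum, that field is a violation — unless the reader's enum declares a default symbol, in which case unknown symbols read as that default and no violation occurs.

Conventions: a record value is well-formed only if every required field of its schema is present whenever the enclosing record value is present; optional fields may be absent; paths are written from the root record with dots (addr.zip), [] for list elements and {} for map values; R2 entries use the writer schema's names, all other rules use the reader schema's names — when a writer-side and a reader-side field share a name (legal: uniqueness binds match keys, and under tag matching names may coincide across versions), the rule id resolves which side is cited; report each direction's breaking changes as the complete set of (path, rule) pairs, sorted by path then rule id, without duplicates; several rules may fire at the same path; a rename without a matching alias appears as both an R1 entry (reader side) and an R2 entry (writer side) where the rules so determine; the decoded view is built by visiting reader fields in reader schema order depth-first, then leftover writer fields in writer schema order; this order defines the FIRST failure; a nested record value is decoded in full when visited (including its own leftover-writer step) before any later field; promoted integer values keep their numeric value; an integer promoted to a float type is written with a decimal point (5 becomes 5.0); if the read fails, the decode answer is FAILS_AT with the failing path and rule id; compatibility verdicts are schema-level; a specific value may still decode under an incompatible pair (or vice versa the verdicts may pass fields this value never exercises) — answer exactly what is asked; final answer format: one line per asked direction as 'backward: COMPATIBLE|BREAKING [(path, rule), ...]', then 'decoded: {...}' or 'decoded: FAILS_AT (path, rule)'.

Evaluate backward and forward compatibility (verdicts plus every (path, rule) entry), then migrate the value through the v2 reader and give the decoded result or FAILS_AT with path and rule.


backward: COMPATIBLE []; forward: COMPATIBLE []; decoded: {"role": "SMS", "contact": {"signature": 0xBEEF, "zip": 1}, "balance": -0.5, "attempts": 5, "height": 0.25, "age": 40}

in Session below, arrows point writer -> reader
backward on Session — v2 reading data written by v1:
  role <- status (State -> State, writer optional)
  contact <- contact (Contact -> Contact, writer required)
  balance <- balance (float32 -> float32, writer required)
  attempts <- attempts (int64 -> int64, writer optional)
  height <- height (float64 -> float64, writer required)
  age <- age (int64 -> int64, writer required)
  contact.signature <- contact.signature (bytes -> bytes, writer required)
  contact.zip <- contact.zip (int64 -> int64, writer optional)
  nothing fires on Session: backward is COMPATIBLE
forward on Session — v1 reading data written by v2:
  status <- role (State -> State, writer optional)
  contact <- contact (Contact -> Contact, writer required)
  balance <- balance (float32 -> float32, writer required)
  attempts <- attempts (int64 -> int64, writer optional)
  height <- height (float64 -> float64, writer required)
  age <- age (int64 -> int64, writer required)
  contact.signature <- contact.signature (bytes -> bytes, writer optional)
  contact.zip <- contact.zip (int64 -> int64, writer optional)
  nothing fires on Session: forward is COMPATIBLE
decode walk for Session under reader schema v2:
  role := "SMS" (from writer status)
  contact.signature := 0xBEEF
  contact.zip := 1 (missing; default applied)
  balance := -0.5
  attempts := 5
  height := 0.25
  age := 40
  => decoded: {"role": "SMS", "contact": {"signature": 0xBEEF, "zip": 1}, "balance": -0.5, "attempts": 5, "height": 0.25, "age": 40}


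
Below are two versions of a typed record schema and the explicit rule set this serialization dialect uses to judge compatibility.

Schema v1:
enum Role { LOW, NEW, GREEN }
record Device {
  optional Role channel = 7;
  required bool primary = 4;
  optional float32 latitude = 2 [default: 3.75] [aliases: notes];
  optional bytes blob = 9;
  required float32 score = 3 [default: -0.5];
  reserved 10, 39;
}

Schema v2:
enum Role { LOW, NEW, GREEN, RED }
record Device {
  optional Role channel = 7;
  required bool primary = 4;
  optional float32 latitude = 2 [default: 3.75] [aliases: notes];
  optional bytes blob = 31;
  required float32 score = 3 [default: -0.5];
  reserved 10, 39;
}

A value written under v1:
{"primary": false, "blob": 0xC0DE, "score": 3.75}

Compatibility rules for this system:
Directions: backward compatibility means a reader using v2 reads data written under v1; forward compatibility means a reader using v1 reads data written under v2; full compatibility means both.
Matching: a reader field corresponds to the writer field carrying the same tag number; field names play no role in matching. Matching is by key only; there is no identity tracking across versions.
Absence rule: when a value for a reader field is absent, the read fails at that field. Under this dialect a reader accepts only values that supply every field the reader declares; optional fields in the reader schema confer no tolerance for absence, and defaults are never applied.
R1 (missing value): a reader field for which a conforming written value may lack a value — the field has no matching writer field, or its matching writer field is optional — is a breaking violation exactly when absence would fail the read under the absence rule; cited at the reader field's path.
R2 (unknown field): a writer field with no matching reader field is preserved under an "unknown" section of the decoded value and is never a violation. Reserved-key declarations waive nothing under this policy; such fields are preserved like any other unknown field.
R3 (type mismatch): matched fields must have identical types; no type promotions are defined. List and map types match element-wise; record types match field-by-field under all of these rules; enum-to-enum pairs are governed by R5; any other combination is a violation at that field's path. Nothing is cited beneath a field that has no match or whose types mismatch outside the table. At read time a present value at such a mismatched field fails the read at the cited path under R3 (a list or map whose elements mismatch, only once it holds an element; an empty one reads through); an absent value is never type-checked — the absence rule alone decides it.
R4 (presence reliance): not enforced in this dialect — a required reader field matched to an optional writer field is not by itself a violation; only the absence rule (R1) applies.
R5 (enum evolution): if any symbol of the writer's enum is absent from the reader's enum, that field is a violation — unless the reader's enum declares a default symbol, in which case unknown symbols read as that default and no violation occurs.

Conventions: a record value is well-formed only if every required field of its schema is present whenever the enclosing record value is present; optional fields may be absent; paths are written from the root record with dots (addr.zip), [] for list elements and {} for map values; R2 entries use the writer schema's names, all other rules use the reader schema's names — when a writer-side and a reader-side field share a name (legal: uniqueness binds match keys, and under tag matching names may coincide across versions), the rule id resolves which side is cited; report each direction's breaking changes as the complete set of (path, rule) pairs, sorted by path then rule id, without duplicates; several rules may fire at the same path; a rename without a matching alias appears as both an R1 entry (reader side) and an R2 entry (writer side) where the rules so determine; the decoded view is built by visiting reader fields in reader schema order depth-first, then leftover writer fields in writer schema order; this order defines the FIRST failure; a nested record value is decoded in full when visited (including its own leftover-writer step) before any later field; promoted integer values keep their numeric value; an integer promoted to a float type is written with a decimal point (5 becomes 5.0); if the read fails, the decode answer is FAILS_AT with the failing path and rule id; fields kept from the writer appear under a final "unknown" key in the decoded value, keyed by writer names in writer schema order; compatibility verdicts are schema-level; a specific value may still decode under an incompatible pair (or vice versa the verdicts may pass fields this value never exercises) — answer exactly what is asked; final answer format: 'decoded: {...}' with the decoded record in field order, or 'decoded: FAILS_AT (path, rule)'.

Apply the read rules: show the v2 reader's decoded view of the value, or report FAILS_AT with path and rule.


the writer's type comes first in each Device pair
migrating the Device value to v2:
  read fails at channel under R1 (no fill)
  => FAILS_AT (channel, R1)
remaining Device differences; none change what is asked:
  field blob in record Device: tag 9 changed to 31 -> triggers nothing under the printed rules; the Device answer is the same either way

decoded: FAILS_AT (channel, R1)
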